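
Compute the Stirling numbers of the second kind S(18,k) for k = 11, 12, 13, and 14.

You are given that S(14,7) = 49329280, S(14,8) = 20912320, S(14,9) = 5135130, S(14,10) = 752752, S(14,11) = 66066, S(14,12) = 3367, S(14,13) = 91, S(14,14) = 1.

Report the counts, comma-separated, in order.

[15] T[15,8]:8*20912320+49329280=216627840 · T[15,9]:9*5135130+20912320=67128490 · T[15,10]:10*752752+5135130=12662650 · T[15,11]:11*66066+752752=1479478 · T[15,12]:12*3367+66066=106470 · T[15,13]:13*91+3367=4550 · T[15,14]:14*1+91=105
[16] T[16,9]:9*67128490+216627840=820784250 · T[16,10]:10*12662650+67128490=193754990 · T[16,11]:11*1479478+12662650=28936908 · T[16,12]:12*106470+1479478=2757118 · T[16,13]:13*4550+106470=165620 · T[16,14]:14*105+4550=6020
[17] T[17,10]:10*193754990+820784250=2758334150 · T[17,11]:11*28936908+193754990=512060978 · T[17,12]:12*2757118+28936908=62022324 · T[17,13]:13*165620+2757118=4910178 · T[17,14]:14*6020+165620=249900
[18] T[18,11]:11*512060978+2758334150=8391004908 · T[18,12]:12*62022324+512060978=1256328866 · T[18,13]:13*4910178+62022324=125854638 · T[18,14]:14*249900+4910178=8408778
Read S(18,11) = 8391004908, S(18,12) = 1256328866, S(18,13) = 125854638, S(18,14) = 8408778.

8391004908, 1256328866, 125854638, 8408778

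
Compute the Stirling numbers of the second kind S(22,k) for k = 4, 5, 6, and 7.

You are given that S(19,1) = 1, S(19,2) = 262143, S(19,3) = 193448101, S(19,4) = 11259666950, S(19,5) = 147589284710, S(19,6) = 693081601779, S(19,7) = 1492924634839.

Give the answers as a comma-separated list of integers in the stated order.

727778623825, 19137821912055, 163305339345225, 602762379967440

i=20: T(20,2)=1+2·262143=524287 | T(20,3)=262143+3·193448101=580606446 | T(20,4)=193448101+4·11259666950=45232115901 | T(20,5)=11259666950+5·147589284710=749206090500 | T(20,6)=147589284710+6·693081601779=4306078895384 | T(20,7)=693081601779+7·1492924634839=11143554045652
i=21: T(21,3)=524287+3·580606446=1742343625 | T(21,4)=580606446+4·45232115901=181509070050 | T(21,5)=45232115901+5·749206090500=3791262568401 | T(21,6)=749206090500+6·4306078895384=26585679462804 | T(21,7)=4306078895384+7·11143554045652=82310957214948
i=22: T(22,4)=1742343625+4·181509070050=727778623825 | T(22,5)=181509070050+5·3791262568401=19137821912055 | T(22,6)=3791262568401+6·26585679462804=163305339345225 | T(22,7)=26585679462804+7·82310957214948=602762379967440
Read S(22,4) = 727778623825, S(22,5) = 19137821912055, S(22,6) = 163305339345225, S(22,7) = 602762379967440.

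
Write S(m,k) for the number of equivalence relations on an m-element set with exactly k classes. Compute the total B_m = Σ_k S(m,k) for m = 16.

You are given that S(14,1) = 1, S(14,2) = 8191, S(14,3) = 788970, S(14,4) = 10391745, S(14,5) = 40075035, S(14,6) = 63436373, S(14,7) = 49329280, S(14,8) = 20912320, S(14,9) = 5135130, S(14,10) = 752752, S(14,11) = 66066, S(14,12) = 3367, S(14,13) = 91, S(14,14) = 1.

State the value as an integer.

10480142147

row 15: T[15][1]=1·1+0=1  T[15][2]=2·8191+1=16383  T[15][3]=3·788970+8191=2375101  T[15][4]=4·10391745+788970=42355950  T[15][5]=5·40075035+10391745=210766920  T[15][6]=6·63436373+40075035=420693273  T[15][7]=7·49329280+63436373=408741333  T[15][8]=8·20912320+49329280=216627840  T[15][9]=9·5135130+20912320=67128490  T[15][10]=10·752752+5135130=12662650  T[15][11]=11·66066+752752=1479478  T[15][12]=12·3367+66066=106470  T[15][13]=13·91+3367=4550  T[15][14]=14·1+91=105  T[15][15]=15·0+1=1
row 16: T[16][1]=1·1+0=1  T[16][2]=2·16383+1=32767  T[16][3]=3·2375101+16383=7141686  T[16][4]=4·42355950+2375101=171798901  T[16][5]=5·210766920+42355950=1096190550  T[16][6]=6·420693273+210766920=2734926558  T[16][7]=7·408741333+420693273=3281882604  T[16][8]=8·216627840+408741333=2141764053  T[16][9]=9·67128490+216627840=820784250  T[16][10]=10·12662650+67128490=193754990  T[16][11]=11·1479478+12662650=28936908  T[16][12]=12·106470+1479478=2757118  T[16][13]=13·4550+106470=165620  T[16][14]=14·105+4550=6020  T[16][15]=15·1+105=120  T[16][16]=16·0+1=1
B_16 = ΣS(16,k) = 1+32767+7141686+171798901+1096190550+2734926558+3281882604+2141764053+820784250+193754990+28936908+2757118+165620+6020+120+1 = 10480142147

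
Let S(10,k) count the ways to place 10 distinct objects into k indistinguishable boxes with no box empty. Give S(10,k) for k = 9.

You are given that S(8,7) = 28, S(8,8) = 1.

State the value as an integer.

45

row 9: T[9][8]=8·1+28=36  T[9][9]=9·0+1=1
row 10: T[10][9]=9·1+36=45
Read S(10,9) = 45.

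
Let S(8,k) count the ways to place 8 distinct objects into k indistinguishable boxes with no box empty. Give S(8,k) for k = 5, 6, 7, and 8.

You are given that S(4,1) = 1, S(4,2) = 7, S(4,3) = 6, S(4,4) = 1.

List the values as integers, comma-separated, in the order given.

row 5: T[5][2]=2·7+1=15  T[5][3]=3·6+7=25  T[5][4]=4·1+6=10  T[5][5]=5·0+1=1
row 6: T[6][3]=3·25+15=90  T[6][4]=4·10+25=65  T[6][5]=5·1+10=15  T[6][6]=6·0+1=1
row 7: T[7][4]=4·65+90=350  T[7][5]=5·15+65=140  T[7][6]=6·1+15=21  T[7][7]=7·0+1=1
row 8: T[8][5]=5·140+350=1050  T[8][6]=6·21+140=266  T[8][7]=7·1+21=28  T[8][8]=8·0+1=1
Read S(8,5) = 1050, S(8,6) = 266, S(8,7) = 28, S(8,8) = 1.

1050, 266, 28, 1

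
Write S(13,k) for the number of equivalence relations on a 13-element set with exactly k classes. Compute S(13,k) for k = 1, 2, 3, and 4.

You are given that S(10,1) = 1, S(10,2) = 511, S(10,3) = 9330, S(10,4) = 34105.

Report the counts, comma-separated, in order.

1, 4095, 261625, 2532530

@11  (11,1):1·1+0→1, (11,2):511·2+1→1023, (11,3):9330·3+511→28501, (11,4):34105·4+9330→145750
@12  (12,1):1·1+0→1, (12,2):1023·2+1→2047, (12,3):28501·3+1023→86526, (12,4):145750·4+28501→611501
@13  (13,1):1·1+0→1, (13,2):2047·2+1→4095, (13,3):86526·3+2047→261625, (13,4):611501·4+86526→2532530
Read S(13,1) = 1, S(13,2) = 4095, S(13,3) = 261625, S(13,4) = 2532530.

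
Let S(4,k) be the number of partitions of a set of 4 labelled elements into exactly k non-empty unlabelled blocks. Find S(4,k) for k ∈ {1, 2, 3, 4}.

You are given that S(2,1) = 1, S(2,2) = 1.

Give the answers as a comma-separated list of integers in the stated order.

row 3: T[3][1]=1·1+0=1  T[3][2]=2·1+1=3  T[3][3]=3·0+1=1
row 4: T[4][1]=1·1+0=1  T[4][2]=2·3+1=7  T[4][3]=3·1+3=6  T[4][4]=4·0+1=1
Read S(4,1) = 1, S(4,2) = 7, S(4,3) = 6, S(4,4) = 1.

1, 7, 6, 1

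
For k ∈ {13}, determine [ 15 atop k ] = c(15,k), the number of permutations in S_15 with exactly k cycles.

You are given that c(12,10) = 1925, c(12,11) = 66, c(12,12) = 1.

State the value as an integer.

5005

i=13: T(13,11)=1925+12·66=2717 | T(13,12)=66+12·1=78 | T(13,13)=1+12·0=1
i=14: T(14,12)=2717+13·78=3731 | T(14,13)=78+13·1=91
i=15: T(15,13)=3731+14·91=5005
Read c(15,13) = 5005.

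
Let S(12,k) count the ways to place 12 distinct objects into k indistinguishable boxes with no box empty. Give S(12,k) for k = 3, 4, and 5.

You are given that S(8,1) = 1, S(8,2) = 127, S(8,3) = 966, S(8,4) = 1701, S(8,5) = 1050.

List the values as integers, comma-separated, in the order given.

86526, 611501, 1379400

@9  (9,1):1·1+0→1, (9,2):127·2+1→255, (9,3):966·3+127→3025, (9,4):1701·4+966→7770, (9,5):1050·5+1701→6951
@10  (10,1):1·1+0→1, (10,2):255·2+1→511, (10,3):3025·3+255→9330, (10,4):7770·4+3025→34105, (10,5):6951·5+7770→42525
@11  (11,2):511·2+1→1023, (11,3):9330·3+511→28501, (11,4):34105·4+9330→145750, (11,5):42525·5+34105→246730
@12  (12,3):28501·3+1023→86526, (12,4):145750·4+28501→611501, (12,5):246730·5+145750→1379400
Read S(12,3) = 86526, S(12,4) = 611501, S(12,5) = 1379400.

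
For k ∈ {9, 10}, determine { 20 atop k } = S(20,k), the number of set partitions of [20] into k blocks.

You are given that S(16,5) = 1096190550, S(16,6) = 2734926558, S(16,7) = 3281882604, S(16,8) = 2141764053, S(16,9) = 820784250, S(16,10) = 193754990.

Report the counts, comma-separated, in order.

[17] T[17,6]:6*2734926558+1096190550=17505749898 · T[17,7]:7*3281882604+2734926558=25708104786 · T[17,8]:8*2141764053+3281882604=20415995028 · T[17,9]:9*820784250+2141764053=9528822303 · T[17,10]:10*193754990+820784250=2758334150
[18] T[18,7]:7*25708104786+17505749898=197462483400 · T[18,8]:8*20415995028+25708104786=189036065010 · T[18,9]:9*9528822303+20415995028=106175395755 · T[18,10]:10*2758334150+9528822303=37112163803
[19] T[19,8]:8*189036065010+197462483400=1709751003480 · T[19,9]:9*106175395755+189036065010=1144614626805 · T[19,10]:10*37112163803+106175395755=477297033785
[20] T[20,9]:9*1144614626805+1709751003480=12011282644725 · T[20,10]:10*477297033785+1144614626805=5917584964655
Read S(20,9) = 12011282644725, S(20,10) = 5917584964655.

12011282644725, 5917584964655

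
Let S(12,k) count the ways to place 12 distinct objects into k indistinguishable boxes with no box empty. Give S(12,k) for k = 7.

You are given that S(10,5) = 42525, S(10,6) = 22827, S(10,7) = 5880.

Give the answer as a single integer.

627396

r11: T_11,6=6×22827+42525=179487; T_11,7=7×5880+22827=63987
r12: T_12,7=7×63987+179487=627396
Read S(12,7) = 627396.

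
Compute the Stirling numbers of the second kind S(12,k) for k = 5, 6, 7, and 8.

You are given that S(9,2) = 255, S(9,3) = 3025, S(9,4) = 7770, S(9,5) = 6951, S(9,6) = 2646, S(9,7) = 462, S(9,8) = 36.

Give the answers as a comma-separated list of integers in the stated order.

@10  (10,3):3025·3+255→9330, (10,4):7770·4+3025→34105, (10,5):6951·5+7770→42525, (10,6):2646·6+6951→22827, (10,7):462·7+2646→5880, (10,8):36·8+462→750
@11  (11,4):34105·4+9330→145750, (11,5):42525·5+34105→246730, (11,6):22827·6+42525→179487, (11,7):5880·7+22827→63987, (11,8):750·8+5880→11880
@12  (12,5):246730·5+145750→1379400, (12,6):179487·6+246730→1323652, (12,7):63987·7+179487→627396, (12,8):11880·8+63987→159027
Read S(12,5) = 1379400, S(12,6) = 1323652, S(12,7) = 627396, S(12,8) = 159027.

1379400, 1323652, 627396, 159027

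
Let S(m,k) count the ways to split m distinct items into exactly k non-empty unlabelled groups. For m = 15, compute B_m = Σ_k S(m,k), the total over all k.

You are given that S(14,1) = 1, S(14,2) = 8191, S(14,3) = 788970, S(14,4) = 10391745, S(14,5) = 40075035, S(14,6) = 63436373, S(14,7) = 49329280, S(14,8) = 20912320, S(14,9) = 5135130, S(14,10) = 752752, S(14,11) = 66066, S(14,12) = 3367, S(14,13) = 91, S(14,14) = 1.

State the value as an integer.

1382958545

row 15: T[15][1]=1·1+0=1  T[15][2]=2·8191+1=16383  T[15][3]=3·788970+8191=2375101  T[15][4]=4·10391745+788970=42355950  T[15][5]=5·40075035+10391745=210766920  T[15][6]=6·63436373+40075035=420693273  T[15][7]=7·49329280+63436373=408741333  T[15][8]=8·20912320+49329280=216627840  T[15][9]=9·5135130+20912320=67128490  T[15][10]=10·752752+5135130=12662650  T[15][11]=11·66066+752752=1479478  T[15][12]=12·3367+66066=106470  T[15][13]=13·91+3367=4550  T[15][14]=14·1+91=105  T[15][15]=15·0+1=1
B_15 = ΣS(15,k) = 1+16383+2375101+42355950+210766920+420693273+408741333+216627840+67128490+12662650+1479478+106470+4550+105+1 = 1382958545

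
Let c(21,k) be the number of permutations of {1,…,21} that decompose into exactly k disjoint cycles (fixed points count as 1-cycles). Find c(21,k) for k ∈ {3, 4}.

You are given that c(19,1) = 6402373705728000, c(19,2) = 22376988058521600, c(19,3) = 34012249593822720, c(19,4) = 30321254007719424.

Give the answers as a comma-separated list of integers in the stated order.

13803759753640704000, 12870931245150988800

[20] T[20,2]:19*22376988058521600+6402373705728000=431565146817638400 · T[20,3]:19*34012249593822720+22376988058521600=668609730341153280 · T[20,4]:19*30321254007719424+34012249593822720=610116075740491776
[21] T[21,3]:20*668609730341153280+431565146817638400=13803759753640704000 · T[21,4]:20*610116075740491776+668609730341153280=12870931245150988800
Read c(21,3) = 13803759753640704000, c(21,4) = 12870931245150988800.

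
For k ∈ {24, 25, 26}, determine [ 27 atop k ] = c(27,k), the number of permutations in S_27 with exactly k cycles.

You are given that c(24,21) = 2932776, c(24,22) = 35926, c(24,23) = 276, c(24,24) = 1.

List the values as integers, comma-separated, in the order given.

row 25: T[25][22]=24·35926+2932776=3795000  T[25][23]=24·276+35926=42550  T[25][24]=24·1+276=300  T[25][25]=24·0+1=1
row 26: T[26][23]=25·42550+3795000=4858750  T[26][24]=25·300+42550=50050  T[26][25]=25·1+300=325  T[26][26]=25·0+1=1
row 27: T[27][24]=26·50050+4858750=6160050  T[27][25]=26·325+50050=58500  T[27][26]=26·1+325=351
Read c(27,24) = 6160050, c(27,25) = 58500, c(27,26) = 351.

6160050, 58500, 351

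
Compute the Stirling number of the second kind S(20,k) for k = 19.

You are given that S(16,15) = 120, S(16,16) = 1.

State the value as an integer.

r17: T_17,16=16×1+120=136; T_17,17=17×0+1=1
r18: T_18,17=17×1+136=153; T_18,18=18×0+1=1
r19: T_19,18=18×1+153=171; T_19,19=19×0+1=1
r20: T_20,19=19×1+171=190
Read S(20,19) = 190.

190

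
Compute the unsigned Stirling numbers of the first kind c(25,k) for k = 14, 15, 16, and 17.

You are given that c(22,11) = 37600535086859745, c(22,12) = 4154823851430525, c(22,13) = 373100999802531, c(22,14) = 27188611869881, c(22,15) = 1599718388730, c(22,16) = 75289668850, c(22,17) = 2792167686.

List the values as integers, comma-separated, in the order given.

r23: T_23,12=22×4154823851430525+37600535086859745=129006659818331295; T_23,13=22×373100999802531+4154823851430525=12363045847086207; T_23,14=22×27188611869881+373100999802531=971250460939913; T_23,15=22×1599718388730+27188611869881=62382416421941; T_23,16=22×75289668850+1599718388730=3256091103430; T_23,17=22×2792167686+75289668850=136717357942
r24: T_24,13=23×12363045847086207+129006659818331295=413356714301314056; T_24,14=23×971250460939913+12363045847086207=34701806448704206; T_24,15=23×62382416421941+971250460939913=2406046038644556; T_24,16=23×3256091103430+62382416421941=137272511800831; T_24,17=23×136717357942+3256091103430=6400590336096
r25: T_25,14=24×34701806448704206+413356714301314056=1246200069070215000; T_25,15=24×2406046038644556+34701806448704206=92446911376173550; T_25,16=24×137272511800831+2406046038644556=5700586321864500; T_25,17=24×6400590336096+137272511800831=290886679867135
Read c(25,14) = 1246200069070215000, c(25,15) = 92446911376173550, c(25,16) = 5700586321864500, c(25,17) = 290886679867135.

1246200069070215000, 92446911376173550, 5700586321864500, 290886679867135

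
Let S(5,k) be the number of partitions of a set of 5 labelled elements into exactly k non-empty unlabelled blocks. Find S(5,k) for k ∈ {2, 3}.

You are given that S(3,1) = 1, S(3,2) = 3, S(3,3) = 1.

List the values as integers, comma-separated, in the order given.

r4: T_4,1=1×1+0=1; T_4,2=2×3+1=7; T_4,3=3×1+3=6
r5: T_5,2=2×7+1=15; T_5,3=3×6+7=25
Read S(5,2) = 15, S(5,3) = 25.

15, 25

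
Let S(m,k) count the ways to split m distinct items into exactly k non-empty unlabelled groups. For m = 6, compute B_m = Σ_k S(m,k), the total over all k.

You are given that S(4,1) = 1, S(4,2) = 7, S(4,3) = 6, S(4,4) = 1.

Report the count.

r5: T_5,1=1×1+0=1; T_5,2=2×7+1=15; T_5,3=3×6+7=25; T_5,4=4×1+6=10; T_5,5=5×0+1=1
r6: T_6,1=1×1+0=1; T_6,2=2×15+1=31; T_6,3=3×25+15=90; T_6,4=4×10+25=65; T_6,5=5×1+10=15; T_6,6=6×0+1=1
B_6 = ΣS(6,k) = 1+31+90+65+15+1 = 203

203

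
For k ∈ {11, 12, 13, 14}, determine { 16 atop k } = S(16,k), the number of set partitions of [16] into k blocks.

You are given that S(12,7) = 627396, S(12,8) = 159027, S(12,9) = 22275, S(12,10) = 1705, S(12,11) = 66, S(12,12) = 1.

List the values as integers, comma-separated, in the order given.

28936908, 2757118, 165620, 6020

r13: T_13,8=8×159027+627396=1899612; T_13,9=9×22275+159027=359502; T_13,10=10×1705+22275=39325; T_13,11=11×66+1705=2431; T_13,12=12×1+66=78; T_13,13=13×0+1=1
r14: T_14,9=9×359502+1899612=5135130; T_14,10=10×39325+359502=752752; T_14,11=11×2431+39325=66066; T_14,12=12×78+2431=3367; T_14,13=13×1+78=91; T_14,14=14×0+1=1
r15: T_15,10=10×752752+5135130=12662650; T_15,11=11×66066+752752=1479478; T_15,12=12×3367+66066=106470; T_15,13=13×91+3367=4550; T_15,14=14×1+91=105
r16: T_16,11=11×1479478+12662650=28936908; T_16,12=12×106470+1479478=2757118; T_16,13=13×4550+106470=165620; T_16,14=14×105+4550=6020
Read S(16,11) = 28936908, S(16,12) = 2757118, S(16,13) = 165620, S(16,14) = 6020.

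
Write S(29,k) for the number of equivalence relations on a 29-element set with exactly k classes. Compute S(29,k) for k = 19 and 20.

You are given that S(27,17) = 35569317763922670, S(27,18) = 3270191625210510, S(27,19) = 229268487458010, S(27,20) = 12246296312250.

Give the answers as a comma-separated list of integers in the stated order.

239332331869053150, 17110181160972900

i=28: T(28,18)=35569317763922670+18·3270191625210510=94432767017711850 | T(28,19)=3270191625210510+19·229268487458010=7626292886912700 | T(28,20)=229268487458010+20·12246296312250=474194413703010
i=29: T(29,19)=94432767017711850+19·7626292886912700=239332331869053150 | T(29,20)=7626292886912700+20·474194413703010=17110181160972900
Read S(29,19) = 239332331869053150, S(29,20) = 17110181160972900.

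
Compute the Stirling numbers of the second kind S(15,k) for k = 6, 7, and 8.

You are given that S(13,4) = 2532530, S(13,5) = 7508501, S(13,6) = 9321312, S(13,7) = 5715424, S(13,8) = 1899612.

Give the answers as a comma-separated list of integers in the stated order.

@14  (14,5):7508501·5+2532530→40075035, (14,6):9321312·6+7508501→63436373, (14,7):5715424·7+9321312→49329280, (14,8):1899612·8+5715424→20912320
@15  (15,6):63436373·6+40075035→420693273, (15,7):49329280·7+63436373→408741333, (15,8):20912320·8+49329280→216627840
Read S(15,6) = 420693273, S(15,7) = 408741333, S(15,8) = 216627840.

420693273, 408741333, 216627840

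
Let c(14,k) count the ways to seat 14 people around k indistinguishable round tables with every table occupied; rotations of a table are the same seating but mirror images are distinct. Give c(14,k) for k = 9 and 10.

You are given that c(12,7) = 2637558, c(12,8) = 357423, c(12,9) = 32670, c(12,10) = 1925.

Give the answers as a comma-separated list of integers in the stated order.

r13: T_13,8=12×357423+2637558=6926634; T_13,9=12×32670+357423=749463; T_13,10=12×1925+32670=55770
r14: T_14,9=13×749463+6926634=16669653; T_14,10=13×55770+749463=1474473
Read c(14,9) = 16669653, c(14,10) = 1474473.

16669653, 1474473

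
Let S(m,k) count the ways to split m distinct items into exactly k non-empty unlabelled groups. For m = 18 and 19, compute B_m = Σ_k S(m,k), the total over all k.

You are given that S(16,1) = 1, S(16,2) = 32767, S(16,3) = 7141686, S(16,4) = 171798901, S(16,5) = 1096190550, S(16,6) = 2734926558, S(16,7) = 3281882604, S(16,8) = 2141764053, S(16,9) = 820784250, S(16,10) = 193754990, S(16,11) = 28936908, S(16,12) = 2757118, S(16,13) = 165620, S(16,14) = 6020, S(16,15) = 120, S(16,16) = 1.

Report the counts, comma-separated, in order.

682076806159, 5832742205057

@17  (17,1):1·1+0→1, (17,2):32767·2+1→65535, (17,3):7141686·3+32767→21457825, (17,4):171798901·4+7141686→694337290, (17,5):1096190550·5+171798901→5652751651, (17,6):2734926558·6+1096190550→17505749898, (17,7):3281882604·7+2734926558→25708104786, (17,8):2141764053·8+3281882604→20415995028, (17,9):820784250·9+2141764053→9528822303, (17,10):193754990·10+820784250→2758334150, (17,11):28936908·11+193754990→512060978, (17,12):2757118·12+28936908→62022324, (17,13):165620·13+2757118→4910178, (17,14):6020·14+165620→249900, (17,15):120·15+6020→7820, (17,16):1·16+120→136, (17,17):0·17+1→1
@18  (18,1):1·1+0→1, (18,2):65535·2+1→131071, (18,3):21457825·3+65535→64439010, (18,4):694337290·4+21457825→2798806985, (18,5):5652751651·5+694337290→28958095545, (18,6):17505749898·6+5652751651→110687251039, (18,7):25708104786·7+17505749898→197462483400, (18,8):20415995028·8+25708104786→189036065010, (18,9):9528822303·9+20415995028→106175395755, (18,10):2758334150·10+9528822303→37112163803, (18,11):512060978·11+2758334150→8391004908, (18,12):62022324·12+512060978→1256328866, (18,13):4910178·13+62022324→125854638, (18,14):249900·14+4910178→8408778, (18,15):7820·15+249900→367200, (18,16):136·16+7820→9996, (18,17):1·17+136→153, (18,18):0·18+1→1
@19  (19,1):1·1+0→1, (19,2):131071·2+1→262143, (19,3):64439010·3+131071→193448101, (19,4):2798806985·4+64439010→11259666950, (19,5):28958095545·5+2798806985→147589284710, (19,6):110687251039·6+28958095545→693081601779, (19,7):197462483400·7+110687251039→1492924634839, (19,8):189036065010·8+197462483400→1709751003480, (19,9):106175395755·9+189036065010→1144614626805, (19,10):37112163803·10+106175395755→477297033785, (19,11):8391004908·11+37112163803→129413217791, (19,12):1256328866·12+8391004908→23466951300, (19,13):125854638·13+1256328866→2892439160, (19,14):8408778·14+125854638→243577530, (19,15):367200·15+8408778→13916778, (19,16):9996·16+367200→527136, (19,17):153·17+9996→12597, (19,18):1·18+153→171, (19,19):0·19+1→1
B_18 = ΣS(18,k) = 1+131071+64439010+2798806985+28958095545+110687251039+197462483400+189036065010+106175395755+37112163803+8391004908+1256328866+125854638+8408778+367200+9996+153+1 = 682076806159
B_19 = ΣS(19,k) = 1+262143+193448101+11259666950+147589284710+693081601779+1492924634839+1709751003480+1144614626805+477297033785+129413217791+23466951300+2892439160+243577530+13916778+527136+12597+171+1 = 5832742205057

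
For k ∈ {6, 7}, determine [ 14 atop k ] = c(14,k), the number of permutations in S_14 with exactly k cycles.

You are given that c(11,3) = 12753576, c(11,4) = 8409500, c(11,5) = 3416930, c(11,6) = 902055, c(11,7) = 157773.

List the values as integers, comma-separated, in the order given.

3336118786, 790943153

[12] T[12,4]:11*8409500+12753576=105258076 · T[12,5]:11*3416930+8409500=45995730 · T[12,6]:11*902055+3416930=13339535 · T[12,7]:11*157773+902055=2637558
[13] T[13,5]:12*45995730+105258076=657206836 · T[13,6]:12*13339535+45995730=206070150 · T[13,7]:12*2637558+13339535=44990231
[14] T[14,6]:13*206070150+657206836=3336118786 · T[14,7]:13*44990231+206070150=790943153
Read c(14,6) = 3336118786, c(14,7) = 790943153.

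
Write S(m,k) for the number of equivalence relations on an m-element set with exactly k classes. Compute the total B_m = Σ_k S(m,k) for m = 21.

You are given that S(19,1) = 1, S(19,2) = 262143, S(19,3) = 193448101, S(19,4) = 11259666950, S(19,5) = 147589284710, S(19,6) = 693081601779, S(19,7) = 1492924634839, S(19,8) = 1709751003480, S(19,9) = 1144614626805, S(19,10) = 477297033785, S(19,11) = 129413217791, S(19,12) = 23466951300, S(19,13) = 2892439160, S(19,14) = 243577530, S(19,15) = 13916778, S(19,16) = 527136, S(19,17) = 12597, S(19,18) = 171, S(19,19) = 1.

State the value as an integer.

row 20: T[20][1]=1·1+0=1  T[20][2]=2·262143+1=524287  T[20][3]=3·193448101+262143=580606446  T[20][4]=4·11259666950+193448101=45232115901  T[20][5]=5·147589284710+11259666950=749206090500  T[20][6]=6·693081601779+147589284710=4306078895384  T[20][7]=7·1492924634839+693081601779=11143554045652  T[20][8]=8·1709751003480+1492924634839=15170932662679  T[20][9]=9·1144614626805+1709751003480=12011282644725  T[20][10]=10·477297033785+1144614626805=5917584964655  T[20][11]=11·129413217791+477297033785=1900842429486  T[20][12]=12·23466951300+129413217791=411016633391  T[20][13]=13·2892439160+23466951300=61068660380  T[20][14]=14·243577530+2892439160=6302524580  T[20][15]=15·13916778+243577530=452329200  T[20][16]=16·527136+13916778=22350954  T[20][17]=17·12597+527136=741285  T[20][18]=18·171+12597=15675  T[20][19]=19·1+171=190  T[20][20]=20·0+1=1
row 21: T[21][1]=1·1+0=1  T[21][2]=2·524287+1=1048575  T[21][3]=3·580606446+524287=1742343625  T[21][4]=4·45232115901+580606446=181509070050  T[21][5]=5·749206090500+45232115901=3791262568401  T[21][6]=6·4306078895384+749206090500=26585679462804  T[21][7]=7·11143554045652+4306078895384=82310957214948  T[21][8]=8·15170932662679+11143554045652=132511015347084  T[21][9]=9·12011282644725+15170932662679=123272476465204  T[21][10]=10·5917584964655+12011282644725=71187132291275  T[21][11]=11·1900842429486+5917584964655=26826851689001  T[21][12]=12·411016633391+1900842429486=6833042030178  T[21][13]=13·61068660380+411016633391=1204909218331  T[21][14]=14·6302524580+61068660380=149304004500  T[21][15]=15·452329200+6302524580=13087462580  T[21][16]=16·22350954+452329200=809944464  T[21][17]=17·741285+22350954=34952799  T[21][18]=18·15675+741285=1023435  T[21][19]=19·190+15675=19285  T[21][20]=20·1+190=210  T[21][21]=21·0+1=1
B_21 = ΣS(21,k) = 1+1048575+1742343625+181509070050+3791262568401+26585679462804+82310957214948+132511015347084+123272476465204+71187132291275+26826851689001+6833042030178+1204909218331+149304004500+13087462580+809944464+34952799+1023435+19285+210+1 = 474869816156751

474869816156751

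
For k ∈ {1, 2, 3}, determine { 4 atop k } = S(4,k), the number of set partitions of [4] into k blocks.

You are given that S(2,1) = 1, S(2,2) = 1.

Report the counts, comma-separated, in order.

@3  (3,1):1·1+0→1, (3,2):1·2+1→3, (3,3):0·3+1→1
@4  (4,1):1·1+0→1, (4,2):3·2+1→7, (4,3):1·3+3→6
Read S(4,1) = 1, S(4,2) = 7, S(4,3) = 6.

1, 7, 6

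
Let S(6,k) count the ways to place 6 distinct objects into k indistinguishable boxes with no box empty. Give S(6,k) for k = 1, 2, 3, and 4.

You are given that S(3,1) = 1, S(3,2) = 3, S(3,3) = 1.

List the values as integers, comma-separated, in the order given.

row 4: T[4][1]=1·1+0=1  T[4][2]=2·3+1=7  T[4][3]=3·1+3=6  T[4][4]=4·0+1=1
row 5: T[5][1]=1·1+0=1  T[5][2]=2·7+1=15  T[5][3]=3·6+7=25  T[5][4]=4·1+6=10
row 6: T[6][1]=1·1+0=1  T[6][2]=2·15+1=31  T[6][3]=3·25+15=90  T[6][4]=4·10+25=65
Read S(6,1) = 1, S(6,2) = 31, S(6,3) = 90, S(6,4) = 65.

1, 31, 90, 65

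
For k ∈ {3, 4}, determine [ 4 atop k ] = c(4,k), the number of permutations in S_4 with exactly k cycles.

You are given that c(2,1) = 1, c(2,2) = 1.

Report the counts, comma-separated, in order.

r3: T_3,2=2×1+1=3; T_3,3=2×0+1=1
r4: T_4,3=3×1+3=6; T_4,4=3×0+1=1
Read c(4,3) = 6, c(4,4) = 1.

6, 1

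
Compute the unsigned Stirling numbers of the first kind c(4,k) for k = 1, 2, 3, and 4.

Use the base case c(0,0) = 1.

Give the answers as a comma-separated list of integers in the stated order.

@1  (1,1):0·0+1→1
@2  (2,1):1·1+0→1, (2,2):0·1+1→1
@3  (3,1):1·2+0→2, (3,2):1·2+1→3, (3,3):0·2+1→1
@4  (4,1):2·3+0→6, (4,2):3·3+2→11, (4,3):1·3+3→6, (4,4):0·3+1→1
Read c(4,1) = 6, c(4,2) = 11, c(4,3) = 6, c(4,4) = 1.

6, 11, 6, 1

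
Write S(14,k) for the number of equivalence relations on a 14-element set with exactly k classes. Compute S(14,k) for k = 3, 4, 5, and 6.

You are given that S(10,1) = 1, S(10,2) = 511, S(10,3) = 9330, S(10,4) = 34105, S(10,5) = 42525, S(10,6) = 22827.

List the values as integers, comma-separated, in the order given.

[11] T[11,1]:1*1+0=1 · T[11,2]:2*511+1=1023 · T[11,3]:3*9330+511=28501 · T[11,4]:4*34105+9330=145750 · T[11,5]:5*42525+34105=246730 · T[11,6]:6*22827+42525=179487
[12] T[12,1]:1*1+0=1 · T[12,2]:2*1023+1=2047 · T[12,3]:3*28501+1023=86526 · T[12,4]:4*145750+28501=611501 · T[12,5]:5*246730+145750=1379400 · T[12,6]:6*179487+246730=1323652
[13] T[13,2]:2*2047+1=4095 · T[13,3]:3*86526+2047=261625 · T[13,4]:4*611501+86526=2532530 · T[13,5]:5*1379400+611501=7508501 · T[13,6]:6*1323652+1379400=9321312
[14] T[14,3]:3*261625+4095=788970 · T[14,4]:4*2532530+261625=10391745 · T[14,5]:5*7508501+2532530=40075035 · T[14,6]:6*9321312+7508501=63436373
Read S(14,3) = 788970, S(14,4) = 10391745, S(14,5) = 40075035, S(14,6) = 63436373.

788970, 10391745, 40075035, 63436373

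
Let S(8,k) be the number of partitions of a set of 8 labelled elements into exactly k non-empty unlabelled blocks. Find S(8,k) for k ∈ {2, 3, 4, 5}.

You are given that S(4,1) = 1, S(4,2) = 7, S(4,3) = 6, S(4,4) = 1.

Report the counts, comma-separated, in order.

127, 966, 1701, 1050

i=5: T(5,1)=0+1·1=1 | T(5,2)=1+2·7=15 | T(5,3)=7+3·6=25 | T(5,4)=6+4·1=10 | T(5,5)=1+5·0=1
i=6: T(6,1)=0+1·1=1 | T(6,2)=1+2·15=31 | T(6,3)=15+3·25=90 | T(6,4)=25+4·10=65 | T(6,5)=10+5·1=15
i=7: T(7,1)=0+1·1=1 | T(7,2)=1+2·31=63 | T(7,3)=31+3·90=301 | T(7,4)=90+4·65=350 | T(7,5)=65+5·15=140
i=8: T(8,2)=1+2·63=127 | T(8,3)=63+3·301=966 | T(8,4)=301+4·350=1701 | T(8,5)=350+5·140=1050
Read S(8,2) = 127, S(8,3) = 966, S(8,4) = 1701, S(8,5) = 1050.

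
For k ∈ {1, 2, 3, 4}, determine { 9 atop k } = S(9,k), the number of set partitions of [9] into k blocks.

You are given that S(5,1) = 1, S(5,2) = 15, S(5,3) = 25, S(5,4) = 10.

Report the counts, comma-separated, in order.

row 6: T[6][1]=1·1+0=1  T[6][2]=2·15+1=31  T[6][3]=3·25+15=90  T[6][4]=4·10+25=65
row 7: T[7][1]=1·1+0=1  T[7][2]=2·31+1=63  T[7][3]=3·90+31=301  T[7][4]=4·65+90=350
row 8: T[8][1]=1·1+0=1  T[8][2]=2·63+1=127  T[8][3]=3·301+63=966  T[8][4]=4·350+301=1701
row 9: T[9][1]=1·1+0=1  T[9][2]=2·127+1=255  T[9][3]=3·966+127=3025  T[9][4]=4·1701+966=7770
Read S(9,1) = 1, S(9,2) = 255, S(9,3) = 3025, S(9,4) = 7770.

1, 255, 3025, 7770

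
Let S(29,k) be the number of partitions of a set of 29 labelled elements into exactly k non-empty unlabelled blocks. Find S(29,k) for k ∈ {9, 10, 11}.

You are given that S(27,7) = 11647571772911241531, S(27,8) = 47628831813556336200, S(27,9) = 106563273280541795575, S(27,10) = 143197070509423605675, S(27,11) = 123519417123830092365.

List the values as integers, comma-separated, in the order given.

9452962848327254398506, 16392038075086211019625, 18059551225961878690915

[28] T[28,8]:8*47628831813556336200+11647571772911241531=392678226281361931131 · T[28,9]:9*106563273280541795575+47628831813556336200=1006698291338432496375 · T[28,10]:10*143197070509423605675+106563273280541795575=1538533978374777852325 · T[28,11]:11*123519417123830092365+143197070509423605675=1501910658871554621690
[29] T[29,9]:9*1006698291338432496375+392678226281361931131=9452962848327254398506 · T[29,10]:10*1538533978374777852325+1006698291338432496375=16392038075086211019625 · T[29,11]:11*1501910658871554621690+1538533978374777852325=18059551225961878690915
Read S(29,9) = 9452962848327254398506, S(29,10) = 16392038075086211019625, S(29,11) = 18059551225961878690915.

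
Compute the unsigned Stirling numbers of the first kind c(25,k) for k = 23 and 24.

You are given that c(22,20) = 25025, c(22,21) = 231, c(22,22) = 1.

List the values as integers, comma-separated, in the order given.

42550, 300

[23] T[23,21]:22*231+25025=30107 · T[23,22]:22*1+231=253 · T[23,23]:22*0+1=1
[24] T[24,22]:23*253+30107=35926 · T[24,23]:23*1+253=276 · T[24,24]:23*0+1=1
[25] T[25,23]:24*276+35926=42550 · T[25,24]:24*1+276=300
Read c(25,23) = 42550, c(25,24) = 300.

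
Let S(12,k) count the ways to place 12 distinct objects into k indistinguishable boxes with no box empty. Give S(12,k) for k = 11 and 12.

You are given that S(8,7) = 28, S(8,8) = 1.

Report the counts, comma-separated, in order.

66, 1

@9  (9,8):1·8+28→36, (9,9):0·9+1→1
@10  (10,9):1·9+36→45, (10,10):0·10+1→1
@11  (11,10):1·10+45→55, (11,11):0·11+1→1
@12  (12,11):1·11+55→66, (12,12):0·12+1→1
Read S(12,11) = 66, S(12,12) = 1.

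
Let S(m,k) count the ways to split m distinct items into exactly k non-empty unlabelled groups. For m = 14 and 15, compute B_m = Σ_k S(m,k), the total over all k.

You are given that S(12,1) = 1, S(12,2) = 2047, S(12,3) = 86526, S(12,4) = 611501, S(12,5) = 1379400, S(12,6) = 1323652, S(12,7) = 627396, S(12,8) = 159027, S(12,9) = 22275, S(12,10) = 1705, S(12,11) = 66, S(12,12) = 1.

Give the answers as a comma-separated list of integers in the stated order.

row 13: T[13][1]=1·1+0=1  T[13][2]=2·2047+1=4095  T[13][3]=3·86526+2047=261625  T[13][4]=4·611501+86526=2532530  T[13][5]=5·1379400+611501=7508501  T[13][6]=6·1323652+1379400=9321312  T[13][7]=7·627396+1323652=5715424  T[13][8]=8·159027+627396=1899612  T[13][9]=9·22275+159027=359502  T[13][10]=10·1705+22275=39325  T[13][11]=11·66+1705=2431  T[13][12]=12·1+66=78  T[13][13]=13·0+1=1
row 14: T[14][1]=1·1+0=1  T[14][2]=2·4095+1=8191  T[14][3]=3·261625+4095=788970  T[14][4]=4·2532530+261625=10391745  T[14][5]=5·7508501+2532530=40075035  T[14][6]=6·9321312+7508501=63436373  T[14][7]=7·5715424+9321312=49329280  T[14][8]=8·1899612+5715424=20912320  T[14][9]=9·359502+1899612=5135130  T[14][10]=10·39325+359502=752752  T[14][11]=11·2431+39325=66066  T[14][12]=12·78+2431=3367  T[14][13]=13·1+78=91  T[14][14]=14·0+1=1
row 15: T[15][1]=1·1+0=1  T[15][2]=2·8191+1=16383  T[15][3]=3·788970+8191=2375101  T[15][4]=4·10391745+788970=42355950  T[15][5]=5·40075035+10391745=210766920  T[15][6]=6·63436373+40075035=420693273  T[15][7]=7·49329280+63436373=408741333  T[15][8]=8·20912320+49329280=216627840  T[15][9]=9·5135130+20912320=67128490  T[15][10]=10·752752+5135130=12662650  T[15][11]=11·66066+752752=1479478  T[15][12]=12·3367+66066=106470  T[15][13]=13·91+3367=4550  T[15][14]=14·1+91=105  T[15][15]=15·0+1=1
B_14 = ΣS(14,k) = 1+8191+788970+10391745+40075035+63436373+49329280+20912320+5135130+752752+66066+3367+91+1 = 190899322
B_15 = ΣS(15,k) = 1+16383+2375101+42355950+210766920+420693273+408741333+216627840+67128490+12662650+1479478+106470+4550+105+1 = 1382958545

190899322, 1382958545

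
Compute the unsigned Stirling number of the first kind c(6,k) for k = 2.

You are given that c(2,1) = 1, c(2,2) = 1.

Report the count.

274

[3] T[3,1]:2*1+0=2 · T[3,2]:2*1+1=3
[4] T[4,1]:3*2+0=6 · T[4,2]:3*3+2=11
[5] T[5,1]:4*6+0=24 · T[5,2]:4*11+6=50
[6] T[6,2]:5*50+24=274
Read c(6,2) = 274.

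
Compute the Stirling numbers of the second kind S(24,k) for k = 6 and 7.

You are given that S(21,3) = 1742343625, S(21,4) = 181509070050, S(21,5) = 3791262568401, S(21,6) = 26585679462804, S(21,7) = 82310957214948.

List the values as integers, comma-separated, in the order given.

@22  (22,4):181509070050·4+1742343625→727778623825, (22,5):3791262568401·5+181509070050→19137821912055, (22,6):26585679462804·6+3791262568401→163305339345225, (22,7):82310957214948·7+26585679462804→602762379967440
@23  (23,5):19137821912055·5+727778623825→96416888184100, (23,6):163305339345225·6+19137821912055→998969857983405, (23,7):602762379967440·7+163305339345225→4382641999117305
@24  (24,6):998969857983405·6+96416888184100→6090236036084530, (24,7):4382641999117305·7+998969857983405→31677463851804540
Read S(24,6) = 6090236036084530, S(24,7) = 31677463851804540.

6090236036084530, 31677463851804540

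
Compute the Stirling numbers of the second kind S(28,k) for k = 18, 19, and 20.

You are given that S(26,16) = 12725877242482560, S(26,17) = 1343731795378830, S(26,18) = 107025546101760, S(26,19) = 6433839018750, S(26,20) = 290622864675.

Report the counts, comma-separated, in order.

94432767017711850, 7626292886912700, 474194413703010

i=27: T(27,17)=12725877242482560+17·1343731795378830=35569317763922670 | T(27,18)=1343731795378830+18·107025546101760=3270191625210510 | T(27,19)=107025546101760+19·6433839018750=229268487458010 | T(27,20)=6433839018750+20·290622864675=12246296312250
i=28: T(28,18)=35569317763922670+18·3270191625210510=94432767017711850 | T(28,19)=3270191625210510+19·229268487458010=7626292886912700 | T(28,20)=229268487458010+20·12246296312250=474194413703010
Read S(28,18) = 94432767017711850, S(28,19) = 7626292886912700, S(28,20) = 474194413703010.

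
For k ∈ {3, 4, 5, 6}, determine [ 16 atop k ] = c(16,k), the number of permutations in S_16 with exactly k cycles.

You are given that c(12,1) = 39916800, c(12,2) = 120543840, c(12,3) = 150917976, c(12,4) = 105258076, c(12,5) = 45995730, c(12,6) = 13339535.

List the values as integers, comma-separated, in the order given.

r13: T_13,1=12×39916800+0=479001600; T_13,2=12×120543840+39916800=1486442880; T_13,3=12×150917976+120543840=1931559552; T_13,4=12×105258076+150917976=1414014888; T_13,5=12×45995730+105258076=657206836; T_13,6=12×13339535+45995730=206070150
r14: T_14,1=13×479001600+0=6227020800; T_14,2=13×1486442880+479001600=19802759040; T_14,3=13×1931559552+1486442880=26596717056; T_14,4=13×1414014888+1931559552=20313753096; T_14,5=13×657206836+1414014888=9957703756; T_14,6=13×206070150+657206836=3336118786
r15: T_15,2=14×19802759040+6227020800=283465647360; T_15,3=14×26596717056+19802759040=392156797824; T_15,4=14×20313753096+26596717056=310989260400; T_15,5=14×9957703756+20313753096=159721605680; T_15,6=14×3336118786+9957703756=56663366760
r16: T_16,3=15×392156797824+283465647360=6165817614720; T_16,4=15×310989260400+392156797824=5056995703824; T_16,5=15×159721605680+310989260400=2706813345600; T_16,6=15×56663366760+159721605680=1009672107080
Read c(16,3) = 6165817614720, c(16,4) = 5056995703824, c(16,5) = 2706813345600, c(16,6) = 1009672107080.

6165817614720, 5056995703824, 2706813345600, 1009672107080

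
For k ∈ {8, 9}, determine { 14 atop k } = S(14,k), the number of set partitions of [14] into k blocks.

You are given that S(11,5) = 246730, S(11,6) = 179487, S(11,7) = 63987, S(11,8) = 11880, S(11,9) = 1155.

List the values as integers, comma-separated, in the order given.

i=12: T(12,6)=246730+6·179487=1323652 | T(12,7)=179487+7·63987=627396 | T(12,8)=63987+8·11880=159027 | T(12,9)=11880+9·1155=22275
i=13: T(13,7)=1323652+7·627396=5715424 | T(13,8)=627396+8·159027=1899612 | T(13,9)=159027+9·22275=359502
i=14: T(14,8)=5715424+8·1899612=20912320 | T(14,9)=1899612+9·359502=5135130
Read S(14,8) = 20912320, S(14,9) = 5135130.

20912320, 5135130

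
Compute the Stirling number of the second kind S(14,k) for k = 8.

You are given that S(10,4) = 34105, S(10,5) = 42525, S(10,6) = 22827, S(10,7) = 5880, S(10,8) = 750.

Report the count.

[11] T[11,5]:5*42525+34105=246730 · T[11,6]:6*22827+42525=179487 · T[11,7]:7*5880+22827=63987 · T[11,8]:8*750+5880=11880
[12] T[12,6]:6*179487+246730=1323652 · T[12,7]:7*63987+179487=627396 · T[12,8]:8*11880+63987=159027
[13] T[13,7]:7*627396+1323652=5715424 · T[13,8]:8*159027+627396=1899612
[14] T[14,8]:8*1899612+5715424=20912320
Read S(14,8) = 20912320.

20912320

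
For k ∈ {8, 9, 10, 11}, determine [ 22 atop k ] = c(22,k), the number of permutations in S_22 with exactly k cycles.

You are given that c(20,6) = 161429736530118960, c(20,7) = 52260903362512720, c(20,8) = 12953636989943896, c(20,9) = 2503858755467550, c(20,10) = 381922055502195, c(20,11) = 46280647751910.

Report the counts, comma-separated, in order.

[21] T[21,7]:20*52260903362512720+161429736530118960=1206647803780373360 · T[21,8]:20*12953636989943896+52260903362512720=311333643161390640 · T[21,9]:20*2503858755467550+12953636989943896=63030812099294896 · T[21,10]:20*381922055502195+2503858755467550=10142299865511450 · T[21,11]:20*46280647751910+381922055502195=1307535010540395
[22] T[22,8]:21*311333643161390640+1206647803780373360=7744654310169576800 · T[22,9]:21*63030812099294896+311333643161390640=1634980697246583456 · T[22,10]:21*10142299865511450+63030812099294896=276019109275035346 · T[22,11]:21*1307535010540395+10142299865511450=37600535086859745
Read c(22,8) = 7744654310169576800, c(22,9) = 1634980697246583456, c(22,10) = 276019109275035346, c(22,11) = 37600535086859745.

7744654310169576800, 1634980697246583456, 276019109275035346, 37600535086859745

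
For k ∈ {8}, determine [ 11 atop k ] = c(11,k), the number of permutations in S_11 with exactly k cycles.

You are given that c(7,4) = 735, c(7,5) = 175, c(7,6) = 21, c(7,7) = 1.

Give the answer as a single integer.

18150

r8: T_8,5=7×175+735=1960; T_8,6=7×21+175=322; T_8,7=7×1+21=28; T_8,8=7×0+1=1
r9: T_9,6=8×322+1960=4536; T_9,7=8×28+322=546; T_9,8=8×1+28=36
r10: T_10,7=9×546+4536=9450; T_10,8=9×36+546=870
r11: T_11,8=10×870+9450=18150
Read c(11,8) = 18150.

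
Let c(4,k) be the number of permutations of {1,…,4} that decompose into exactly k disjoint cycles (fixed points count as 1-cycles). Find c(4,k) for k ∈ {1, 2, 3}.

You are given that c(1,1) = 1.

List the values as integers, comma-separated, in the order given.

[2] T[2,1]:1*1+0=1 · T[2,2]:1*0+1=1
[3] T[3,1]:2*1+0=2 · T[3,2]:2*1+1=3 · T[3,3]:2*0+1=1
[4] T[4,1]:3*2+0=6 · T[4,2]:3*3+2=11 · T[4,3]:3*1+3=6
Read c(4,1) = 6, c(4,2) = 11, c(4,3) = 6.

6, 11, 6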